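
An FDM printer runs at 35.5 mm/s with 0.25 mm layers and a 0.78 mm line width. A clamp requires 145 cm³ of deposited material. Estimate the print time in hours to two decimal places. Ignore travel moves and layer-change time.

5.82 hours

Line area: 0.25 × 0.78 → 0.195 mm².
Total extruded path = 145000/0.195 = 743589.7 mm.
Time extruding = 743589.7 / 35.5, so 20946.2 s.
20946.2 s = 5.82 hours.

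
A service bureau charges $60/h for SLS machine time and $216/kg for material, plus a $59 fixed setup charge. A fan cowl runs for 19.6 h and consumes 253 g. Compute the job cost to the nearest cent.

$1289.65

Machine cost = 60 × 19.6 = $1176.00.
Material cost = 216 × 253/1000, so $54.648.
Total = 1176.00 + 54.648 + 59 = 1289.648 ≈ $1289.65.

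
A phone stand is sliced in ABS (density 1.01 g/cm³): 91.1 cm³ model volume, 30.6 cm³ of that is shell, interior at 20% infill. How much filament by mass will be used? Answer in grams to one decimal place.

Volume inside the shell = 91.1 − 30.6 = 60.5 cm³.
Infill volume: 0.20 × 60.5 → 12.1 cm³.
Total extruded = 30.6 + 12.1, so 42.7 cm³.
Mass = 42.7 × 1.01, so 43.127 g.

43.1 g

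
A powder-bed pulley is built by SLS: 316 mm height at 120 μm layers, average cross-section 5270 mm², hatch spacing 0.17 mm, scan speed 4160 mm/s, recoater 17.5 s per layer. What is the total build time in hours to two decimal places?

Layers = ⌈316/0.12⌉ = 2634.
Per-layer scan distance = 5270 / 0.17 = 31000 mm.
Laser time per layer = 31000 / 4160, so 7.4519 s.
Per-layer time = 7.4519 + 17.5 = 24.9519 s.
Total: 2634 × 24.9519 s = 65723.3046 s → 18.26 hours.

18.26 hours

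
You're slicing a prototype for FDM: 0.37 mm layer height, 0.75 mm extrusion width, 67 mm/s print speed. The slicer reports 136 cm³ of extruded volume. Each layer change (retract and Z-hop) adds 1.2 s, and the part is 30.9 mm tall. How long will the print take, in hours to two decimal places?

2.06 hours

Bead cross-section = 0.37 × 0.75 = 0.2775 mm².
Toolpath length = 136 cm³ / 0.2775 mm² = 136000 / 0.2775 = 490090.1 mm.
Extrusion time: 490090.1 / 67 → 7314.8 s.
Layer count = ceil(30.9 / 0.37) = 84.
Non-print overhead = 84 × 1.2, so 100.8 s.
Altogether 7314.8 + 100.8 = 7415.6 s, i.e. 2.06 hours.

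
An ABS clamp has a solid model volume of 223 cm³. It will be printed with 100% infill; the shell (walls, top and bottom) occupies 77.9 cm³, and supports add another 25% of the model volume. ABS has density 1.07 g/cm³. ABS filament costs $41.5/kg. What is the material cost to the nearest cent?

$12.38

Volume inside the shell: 223 − 77.9 → 145.1 cm³.
Infill deposited = 1.00 × 145.1, so 145.1 cm³.
Support = 0.25 × 223, so 55.75 cm³.
Total extruded: 77.9 + 145.1 + 55.75 → 278.75 cm³.
Mass: 278.75 × 1.07 → 298.2625 g.
At $41.5/kg: 298.2625/1000 × 41.5 = $12.38.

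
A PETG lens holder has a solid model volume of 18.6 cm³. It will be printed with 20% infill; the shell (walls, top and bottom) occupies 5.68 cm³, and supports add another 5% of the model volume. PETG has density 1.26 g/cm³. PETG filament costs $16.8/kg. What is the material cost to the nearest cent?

$0.19

Volume inside the shell = 18.6 − 5.68 = 12.92 cm³.
Infill deposited = 0.20 × 12.92, so 2.584 cm³.
Support = 0.05 × 18.6 = 0.93 cm³.
Total printed volume = 5.68 + 2.584 + 0.93 = 9.194 cm³.
Mass = 9.194 × 1.26 = 11.58444 g.
Cost = 11.58444 g / 1000 × $16.8/kg = $0.19.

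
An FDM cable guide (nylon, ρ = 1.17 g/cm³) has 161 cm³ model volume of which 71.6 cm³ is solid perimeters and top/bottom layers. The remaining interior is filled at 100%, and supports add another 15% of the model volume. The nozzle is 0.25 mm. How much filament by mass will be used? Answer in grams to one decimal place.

216.6 g

Infill region = 161 − 71.6 = 89.4 cm³.
Infill volume = 1.00 × 89.4 = 89.4 cm³.
Support = 0.15 × 161, so 24.15 cm³.
Total printed volume: 71.6 + 89.4 + 24.15 → 185.15 cm³.
Mass: 185.15 × 1.17 → 216.6255 g.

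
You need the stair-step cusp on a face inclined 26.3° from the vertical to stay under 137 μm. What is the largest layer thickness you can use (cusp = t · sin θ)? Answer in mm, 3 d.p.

0.309 mm

Layer height = cusp / sin(26.3°) = 0.137 / 0.4431 = 0.309 mm.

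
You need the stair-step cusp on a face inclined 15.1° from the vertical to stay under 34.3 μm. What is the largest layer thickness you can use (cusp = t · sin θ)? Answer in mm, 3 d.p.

Layer height = cusp / sin(15.1°) = 0.0343 / 0.2605 = 0.132 mm.

0.132 mm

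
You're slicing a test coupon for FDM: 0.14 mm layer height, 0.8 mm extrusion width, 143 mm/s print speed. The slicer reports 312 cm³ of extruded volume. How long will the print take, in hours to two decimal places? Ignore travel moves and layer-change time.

5.41 hours

Line area: 0.14 × 0.8 → 0.112 mm².
Total extruded path = 312000/0.112 = 2785714.3 mm.
Print-move time = 2785714.3 / 143 = 19480.5 s.
That's 19480.5 s → 5.41 hours.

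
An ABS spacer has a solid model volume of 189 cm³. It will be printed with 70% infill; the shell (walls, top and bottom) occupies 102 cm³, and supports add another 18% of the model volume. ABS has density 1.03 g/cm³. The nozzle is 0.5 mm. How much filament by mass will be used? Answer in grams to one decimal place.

Infill region: 189 − 102 → 87 cm³.
Infill deposited = 0.70 × 87, so 60.9 cm³.
Support = 0.18 × 189 = 34.02 cm³.
Deposited volume: 102 + 60.9 + 34.02 → 196.92 cm³.
Mass: 196.92 × 1.03 → 202.8276 g.

202.8 g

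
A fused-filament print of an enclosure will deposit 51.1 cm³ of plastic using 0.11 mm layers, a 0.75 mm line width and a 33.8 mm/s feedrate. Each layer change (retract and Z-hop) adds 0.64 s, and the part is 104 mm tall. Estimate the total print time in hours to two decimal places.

5.26 hours

Extrusion cross-section = 0.11 × 0.75 = 0.0825 mm².
Toolpath length = 51.1 cm³ / 0.0825 mm² = 51100 / 0.0825 = 619393.9 mm.
Time extruding = 619393.9 / 33.8 = 18325.3 s.
Layers = ⌈104/0.11⌉ = 946.
Z-hop total = 946 × 0.64, so 605.44 s.
Total = 18325.3 + 605.44 = 18930.74 s = 5.26 hours.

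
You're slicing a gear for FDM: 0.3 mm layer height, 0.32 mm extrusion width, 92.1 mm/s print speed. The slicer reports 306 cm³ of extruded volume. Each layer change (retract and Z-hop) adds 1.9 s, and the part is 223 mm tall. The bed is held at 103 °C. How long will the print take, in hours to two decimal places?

Line area = 0.3 × 0.32, so 0.096 mm².
Path length: 306000 mm³ / 0.096 mm² → 3187500 mm.
Extrusion time = 3187500 / 92.1, so 34609.1 s.
Layer count = ceil(223 / 0.3) = 744.
Layer-change overhead = 744 × 1.9, so 1413.6 s.
Altogether 34609.1 + 1413.6 = 36022.7 s, i.e. 10.01 hours.

10.01 hours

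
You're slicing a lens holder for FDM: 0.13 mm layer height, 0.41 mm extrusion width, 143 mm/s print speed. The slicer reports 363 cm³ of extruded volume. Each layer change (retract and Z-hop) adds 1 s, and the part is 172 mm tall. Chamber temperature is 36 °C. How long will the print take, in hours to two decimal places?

13.60 hours

Line area = 0.13 × 0.41, so 0.0533 mm².
Total extruded path = 363000/0.0533 = 6810506.6 mm.
Extrusion time = 6810506.6 / 143, so 47625.9 s.
Layers = ⌈172/0.13⌉ = 1324.
Layer-change overhead = 1324 × 1 = 1324 s.
Altogether 47625.9 + 1324 = 48949.9 s, i.e. 13.60 hours.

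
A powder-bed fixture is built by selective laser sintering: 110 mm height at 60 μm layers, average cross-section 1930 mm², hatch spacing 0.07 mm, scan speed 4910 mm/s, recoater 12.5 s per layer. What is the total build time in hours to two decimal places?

9.23 hours

Number of layers: 110 / 0.06 → 1834 (rounded up).
Hatch length per layer = 1930 / 0.07 = 27571.4 mm.
Laser time per layer = 27571.4 / 4910, so 5.6154 s.
Per-layer time = 5.6154 + 12.5 = 18.1154 s.
Total: 1834 × 18.1154 s = 33223.6436 s → 9.23 hours.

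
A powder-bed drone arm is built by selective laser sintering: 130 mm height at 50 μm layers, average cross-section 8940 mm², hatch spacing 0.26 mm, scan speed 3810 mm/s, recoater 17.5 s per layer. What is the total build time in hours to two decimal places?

19.16 hours

Number of layers: 130 / 0.05 → 2600 (rounded up).
Hatch length per layer = 8940 / 0.26 = 34384.6 mm.
Scan time per layer = 34384.6 / 3810 = 9.0248 s.
Per-layer time: 9.0248 + 17.5 → 26.5248 s.
Build time = 2600 × 26.5248 = 68964.48 s = 19.16 hours.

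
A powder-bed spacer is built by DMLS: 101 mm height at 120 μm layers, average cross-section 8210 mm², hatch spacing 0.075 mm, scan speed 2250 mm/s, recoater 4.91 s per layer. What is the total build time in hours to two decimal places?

12.53 hours

Layers = ⌈101/0.12⌉ = 842.
Per-layer scan distance = 8210 / 0.075, so 109466.7 mm.
Per-layer scan time: 109466.7 / 2250 → 48.6519 s.
Per-layer time = 48.6519 + 4.91 = 53.5619 s.
842 layers × 53.5619 s/layer = 45099.1198 s, i.e. 12.53 hours.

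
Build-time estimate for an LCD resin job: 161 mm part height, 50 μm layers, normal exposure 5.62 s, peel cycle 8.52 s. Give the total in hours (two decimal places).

12.65 hours

Layer count = ceil(161 / 0.05) = 3220.
Each layer takes = 5.62 + 8.52 = 14.14 s.
Total = 3220 × 14.14 = 45530.8 s = 12.65 hours.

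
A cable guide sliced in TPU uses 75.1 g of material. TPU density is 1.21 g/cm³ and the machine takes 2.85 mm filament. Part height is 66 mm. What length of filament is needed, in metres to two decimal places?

9.73 m

Volume = 75.1 g / 1.21 g·cm⁻³ = 62.0661 cm³ = 62066.1 mm³.
Filament cross-section = π × (2.85/2)² = 6.3794 mm².
L = V/A = 62066.1/6.3794 = 9729.14 mm → 9.73 m.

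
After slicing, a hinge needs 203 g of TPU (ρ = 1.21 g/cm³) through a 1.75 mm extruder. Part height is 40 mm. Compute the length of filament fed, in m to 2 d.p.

69.75 m

Extruded volume: 203/1.21 = 167.7686 cm³ (167768.6 mm³).
A = π r² = π × 0.875² = 2.4053 mm².
L = V/A = 167768.6/2.4053 = 69749.55 mm → 69.75 m.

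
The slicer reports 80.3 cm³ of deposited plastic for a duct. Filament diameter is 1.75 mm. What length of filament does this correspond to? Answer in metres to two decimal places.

33.38 m

A = π r² = π × 0.875² = 2.4053 mm².
Length = 80.3 cm³ / 2.4053 mm² = 80300 / 2.4053 = 33384.61 mm = 33.38 m.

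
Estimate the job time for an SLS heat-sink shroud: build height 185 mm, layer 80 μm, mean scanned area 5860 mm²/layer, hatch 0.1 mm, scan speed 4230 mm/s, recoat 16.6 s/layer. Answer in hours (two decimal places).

Layers = ⌈185/0.08⌉ = 2313.
Per-layer scan distance = 5860 / 0.1, so 58600 mm.
Per-layer scan time: 58600 / 4230 → 13.8534 s.
Per-layer time: 13.8534 + 16.6 → 30.4534 s.
Build time = 2313 × 30.4534 = 70438.7142 s = 19.57 hours.

19.57 hours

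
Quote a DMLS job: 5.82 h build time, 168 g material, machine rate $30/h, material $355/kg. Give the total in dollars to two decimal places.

$234.24

Machine cost: 30 × 5.82 → $174.60.
Feedstock cost = 355 × 168/1000, so $59.64.
Total = 174.60 + 59.64 = $234.24.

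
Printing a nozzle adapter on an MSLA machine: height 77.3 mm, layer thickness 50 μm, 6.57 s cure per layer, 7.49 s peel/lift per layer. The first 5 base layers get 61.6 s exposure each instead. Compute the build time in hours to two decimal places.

6.11 hours

Layers = ⌈77.3/0.05⌉ = 1546.
Base layers = 5 × (61.6 + 7.49) = 345.45 s.
Normal layers = 1541 × (6.57 + 7.49), so 21666.46 s.
Total = 345.45 + 21666.46 = 22011.91 s = 6.11 hours.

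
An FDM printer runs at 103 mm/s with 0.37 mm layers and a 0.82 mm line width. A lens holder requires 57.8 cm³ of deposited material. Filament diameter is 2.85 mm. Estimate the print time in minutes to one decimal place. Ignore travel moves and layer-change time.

Line area = 0.37 × 0.82 = 0.3034 mm².
Toolpath length = 57.8 cm³ / 0.3034 mm² = 57800 / 0.3034 = 190507.6 mm.
Print-move time: 190507.6 / 103 → 1849.6 s.
1849.6 s = 30.8 minutes.

30.8 minutes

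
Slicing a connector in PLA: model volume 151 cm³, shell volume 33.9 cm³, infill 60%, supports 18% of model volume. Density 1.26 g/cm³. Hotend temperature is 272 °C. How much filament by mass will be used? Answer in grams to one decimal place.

165.5 g

Interior volume: 151 − 33.9 → 117.1 cm³.
Infill volume = 0.60 × 117.1, so 70.26 cm³.
Support: 0.18 × 151 → 27.18 cm³.
Deposited volume = 33.9 + 70.26 + 27.18, so 131.34 cm³.
Mass: 131.34 × 1.26 → 165.4884 g.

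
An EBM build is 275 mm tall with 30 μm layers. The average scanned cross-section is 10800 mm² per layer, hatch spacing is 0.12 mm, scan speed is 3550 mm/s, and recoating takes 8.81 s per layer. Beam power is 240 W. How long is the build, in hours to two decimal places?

86.99 hours

Layer count = ceil(275 / 0.03) = 9167.
Hatch length per layer = 10800 / 0.12 = 90000 mm.
Scan time per layer: 90000 / 3550 → 25.3521 s.
Time per layer: 25.3521 + 8.81 → 34.1621 s.
9167 layers × 34.1621 s/layer = 313163.9707 s, i.e. 86.99 hours.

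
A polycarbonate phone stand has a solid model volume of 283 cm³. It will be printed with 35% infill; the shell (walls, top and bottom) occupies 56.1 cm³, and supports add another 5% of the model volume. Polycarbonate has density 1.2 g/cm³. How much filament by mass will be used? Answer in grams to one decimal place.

179.6 g

Infill region = 283 − 56.1 = 226.9 cm³.
Infill volume = 0.35 × 226.9, so 79.415 cm³.
Support: 0.05 × 283 → 14.15 cm³.
Total printed volume = 56.1 + 79.415 + 14.15 = 149.665 cm³.
Mass = 149.665 × 1.2 = 179.598 g.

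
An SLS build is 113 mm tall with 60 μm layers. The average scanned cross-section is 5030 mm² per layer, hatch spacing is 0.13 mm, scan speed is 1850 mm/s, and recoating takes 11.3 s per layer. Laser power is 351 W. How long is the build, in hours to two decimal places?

16.86 hours

Layer count = ceil(113 / 0.06) = 1884.
Per-layer scan distance = 5030 / 0.13, so 38692.3 mm.
Scan time per layer = 38692.3 / 1850, so 20.9148 s.
Time per layer = 20.9148 + 11.3, so 32.2148 s.
Build time = 1884 × 32.2148 = 60692.6832 s = 16.86 hours.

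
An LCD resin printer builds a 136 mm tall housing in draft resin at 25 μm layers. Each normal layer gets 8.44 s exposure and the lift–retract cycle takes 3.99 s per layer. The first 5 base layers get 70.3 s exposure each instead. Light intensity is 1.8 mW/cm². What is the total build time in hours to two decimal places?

Layers = ⌈136/0.025⌉ = 5440.
Burn-in layers: 5 × (70.3 + 3.99) → 371.45 s.
Regular layers: 5435 × (8.44 + 3.99) → 67557.05 s.
Sum: 371.45 + 67557.05 = 67928.5 s → 18.87 hours.

18.87 hours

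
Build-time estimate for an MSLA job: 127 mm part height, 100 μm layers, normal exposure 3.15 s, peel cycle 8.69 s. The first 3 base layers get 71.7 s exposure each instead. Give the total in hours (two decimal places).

4.23 hours

Layers = ⌈127/0.1⌉ = 1270.
Base layers = 3 × (71.7 + 8.69) = 241.17 s.
Remaining layers: 1267 × (3.15 + 8.69) → 15001.28 s.
Sum: 241.17 + 15001.28 = 15242.45 s → 4.23 hours.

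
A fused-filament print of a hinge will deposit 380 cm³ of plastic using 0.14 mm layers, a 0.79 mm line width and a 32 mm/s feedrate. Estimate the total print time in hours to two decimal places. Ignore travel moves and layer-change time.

Line area: 0.14 × 0.79 → 0.1106 mm².
Path length: 380000 mm³ / 0.1106 mm² → 3435804.7 mm.
Extrusion time: 3435804.7 / 32 → 107368.9 s.
Converting: 107368.9 s = 29.82 hours.

29.82 hours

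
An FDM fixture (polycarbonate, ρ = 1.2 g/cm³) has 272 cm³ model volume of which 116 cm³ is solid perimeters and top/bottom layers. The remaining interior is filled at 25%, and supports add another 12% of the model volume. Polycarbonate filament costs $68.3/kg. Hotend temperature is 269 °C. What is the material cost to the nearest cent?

Interior volume = 272 − 116, so 156 cm³.
Infill volume = 0.25 × 156 = 39 cm³.
Support = 0.12 × 272 = 32.64 cm³.
Total extruded = 116 + 39 + 32.64 = 187.64 cm³.
Mass = 187.64 × 1.2 = 225.168 g.
At $68.3/kg: 225.168/1000 × 68.3 = $15.38.

$15.38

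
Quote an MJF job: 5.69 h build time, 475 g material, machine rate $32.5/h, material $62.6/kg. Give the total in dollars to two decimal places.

$214.66

Machine-time cost = 32.5 × 5.69 = $184.925.
Feedstock cost = 62.6 × 475/1000, so $29.735.
Job cost: 184.925 + 29.735 = $214.66.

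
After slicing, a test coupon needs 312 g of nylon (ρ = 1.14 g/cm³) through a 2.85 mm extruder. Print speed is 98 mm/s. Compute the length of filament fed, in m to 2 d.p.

42.90 m

Extruded volume: 312/1.14 = 273.6842 cm³ (273684.2 mm³).
Cross-section of 2.85 mm filament: π·(2.85/2)² = 6.3794 mm².
Length = 273684.2 / 6.3794 = 42901.24 mm = 42.90 m.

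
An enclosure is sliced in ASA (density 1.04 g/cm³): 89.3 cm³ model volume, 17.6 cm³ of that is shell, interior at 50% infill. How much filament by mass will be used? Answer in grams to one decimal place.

55.6 g

Volume inside the shell = 89.3 − 17.6, so 71.7 cm³.
Infill deposited = 0.50 × 71.7, so 35.85 cm³.
Total extruded = 17.6 + 35.85 = 53.45 cm³.
Mass = 53.45 × 1.04, so 55.588 g.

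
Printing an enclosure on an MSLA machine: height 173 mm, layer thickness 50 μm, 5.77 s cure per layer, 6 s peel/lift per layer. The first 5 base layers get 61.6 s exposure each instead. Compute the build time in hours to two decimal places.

11.39 hours

Layers = ⌈173/0.05⌉ = 3460.
Base layers: 5 × (61.6 + 6) → 338 s.
Normal layers = 3455 × (5.77 + 6), so 40665.35 s.
Sum: 338 + 40665.35 = 41003.35 s → 11.39 hours.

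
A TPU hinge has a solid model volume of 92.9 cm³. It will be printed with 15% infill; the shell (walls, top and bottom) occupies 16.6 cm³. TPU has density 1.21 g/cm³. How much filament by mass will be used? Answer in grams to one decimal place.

Interior volume = 92.9 − 16.6 = 76.3 cm³.
Infill volume = 0.15 × 76.3 = 11.445 cm³.
Total extruded: 16.6 + 11.445 → 28.045 cm³.
Mass = 28.045 × 1.21 = 33.93445 g.

33.9 g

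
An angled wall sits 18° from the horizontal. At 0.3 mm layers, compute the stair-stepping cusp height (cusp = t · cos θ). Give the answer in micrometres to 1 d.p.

285.3 μm

cos(18°) = 0.9511, so cusp = 0.3 × 0.9511 = 0.28533 mm → 285.3 μm.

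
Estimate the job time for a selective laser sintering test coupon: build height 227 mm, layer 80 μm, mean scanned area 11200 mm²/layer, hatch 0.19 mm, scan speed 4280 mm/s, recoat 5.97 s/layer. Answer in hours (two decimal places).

15.56 hours

Layers = ⌈227/0.08⌉ = 2838.
Scan path per layer = 11200 / 0.19, so 58947.4 mm.
Per-layer scan time = 58947.4 / 4280 = 13.7728 s.
Layer cycle = 13.7728 + 5.97 = 19.7428 s.
Build time = 2838 × 19.7428 = 56030.0664 s = 15.56 hours.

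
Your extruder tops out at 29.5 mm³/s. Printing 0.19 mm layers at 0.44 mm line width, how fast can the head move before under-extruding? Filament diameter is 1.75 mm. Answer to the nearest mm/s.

A: 0.19 × 0.44 → 0.0836 mm².
Max speed = 29.5 / 0.0836 = 352.87 ≈ 353 mm/s.

353 mm/s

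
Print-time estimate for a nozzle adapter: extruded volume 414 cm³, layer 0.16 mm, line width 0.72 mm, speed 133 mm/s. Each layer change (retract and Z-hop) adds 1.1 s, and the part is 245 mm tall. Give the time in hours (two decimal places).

Bead cross-section = 0.16 × 0.72 = 0.1152 mm².
Toolpath length = 414 cm³ / 0.1152 mm² = 414000 / 0.1152 = 3593750 mm.
Print-move time: 3593750 / 133 → 27020.7 s.
Layer count = ceil(245 / 0.16) = 1532.
Layer-change overhead: 1532 × 1.1 → 1685.2 s.
Altogether 27020.7 + 1685.2 = 28705.9 s, i.e. 7.97 hours.

7.97 hours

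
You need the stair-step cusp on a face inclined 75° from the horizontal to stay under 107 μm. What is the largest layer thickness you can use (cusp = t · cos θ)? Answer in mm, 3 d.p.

t = h_c / cos θ = 0.107 / 0.2588 = 0.413 mm.

0.413 mm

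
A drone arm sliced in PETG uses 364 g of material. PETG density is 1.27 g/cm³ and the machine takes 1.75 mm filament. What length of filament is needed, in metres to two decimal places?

119.16 m

Extruded volume: 364/1.27 = 286.6142 cm³ (286614.2 mm³).
Cross-section of 1.75 mm filament: π·(1.75/2)² = 2.4053 mm².
L = V/A = 286614.2/2.4053 = 119159.44 mm → 119.16 m.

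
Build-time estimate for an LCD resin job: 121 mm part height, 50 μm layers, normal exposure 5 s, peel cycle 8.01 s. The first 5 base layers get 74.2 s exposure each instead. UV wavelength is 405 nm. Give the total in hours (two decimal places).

8.84 hours

Layer count = ceil(121 / 0.05) = 2420.
Burn-in layers: 5 × (74.2 + 8.01) → 411.05 s.
Remaining layers = 2415 × (5 + 8.01) = 31419.15 s.
Sum: 411.05 + 31419.15 = 31830.2 s → 8.84 hours.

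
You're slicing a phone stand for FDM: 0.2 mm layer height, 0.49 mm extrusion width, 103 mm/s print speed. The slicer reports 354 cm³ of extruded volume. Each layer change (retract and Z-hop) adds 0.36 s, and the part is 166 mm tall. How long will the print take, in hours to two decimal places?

9.82 hours

Extrusion cross-section = 0.2 × 0.49 = 0.098 mm².
Toolpath length = 354 cm³ / 0.098 mm² = 354000 / 0.098 = 3612244.9 mm.
Extrusion time = 3612244.9 / 103, so 35070.3 s.
Layer count = ceil(166 / 0.2) = 830.
Z-hop total: 830 × 0.36 → 298.8 s.
Total = 35070.3 + 298.8 = 35369.1 s = 9.82 hours.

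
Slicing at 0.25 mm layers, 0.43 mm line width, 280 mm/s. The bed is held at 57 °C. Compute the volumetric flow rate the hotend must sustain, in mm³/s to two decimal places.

30.10

Bead cross-section: 0.25 × 0.43 → 0.1075 mm².
Volumetric flow = 280 × 0.1075 = 30.10 mm³/s.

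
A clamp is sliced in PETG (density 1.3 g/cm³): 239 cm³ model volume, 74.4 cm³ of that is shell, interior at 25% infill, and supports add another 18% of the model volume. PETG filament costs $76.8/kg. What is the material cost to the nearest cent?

$15.83

Infill region = 239 − 74.4 = 164.6 cm³.
Deposited infill = 0.25 × 164.6 = 41.15 cm³.
Support = 0.18 × 239 = 43.02 cm³.
Deposited volume = 74.4 + 41.15 + 43.02, so 158.57 cm³.
Mass = 158.57 × 1.3, so 206.141 g.
At $76.8/kg: 206.141/1000 × 76.8 = $15.83.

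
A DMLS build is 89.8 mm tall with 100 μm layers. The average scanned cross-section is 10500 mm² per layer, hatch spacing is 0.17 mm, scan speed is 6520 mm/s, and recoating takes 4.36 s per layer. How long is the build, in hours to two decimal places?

Layer count = ceil(89.8 / 0.1) = 898.
Scan path per layer = 10500 / 0.17 = 61764.7 mm.
Scan time per layer = 61764.7 / 6520, so 9.4731 s.
Layer cycle = 9.4731 + 4.36, so 13.8331 s.
Build time = 898 × 13.8331 = 12422.1238 s = 3.45 hours.

3.45 hours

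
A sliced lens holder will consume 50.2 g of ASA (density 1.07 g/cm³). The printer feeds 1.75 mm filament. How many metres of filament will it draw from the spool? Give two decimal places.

19.51 m

Volume = 50.2 g / 1.07 g·cm⁻³ = 46.9159 cm³ = 46915.9 mm³.
Filament cross-section = π × (1.75/2)² = 2.4053 mm².
Length = 46915.9 / 2.4053 = 19505.22 mm = 19.51 m.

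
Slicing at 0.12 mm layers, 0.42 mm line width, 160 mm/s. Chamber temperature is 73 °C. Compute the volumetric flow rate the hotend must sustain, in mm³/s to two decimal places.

8.06

A = 0.12 × 0.42 = 0.0504 mm².
Q = v·A = 160 × 0.0504 = 8.06 mm³/s.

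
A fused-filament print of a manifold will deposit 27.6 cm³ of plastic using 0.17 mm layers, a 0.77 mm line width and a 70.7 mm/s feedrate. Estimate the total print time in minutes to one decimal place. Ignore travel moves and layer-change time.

49.7 minutes

Extrusion cross-section = 0.17 × 0.77, so 0.1309 mm².
Path length: 27600 mm³ / 0.1309 mm² → 210848 mm.
Time extruding: 210848 / 70.7 → 2982.3 s.
2982.3 s = 49.7 minutes.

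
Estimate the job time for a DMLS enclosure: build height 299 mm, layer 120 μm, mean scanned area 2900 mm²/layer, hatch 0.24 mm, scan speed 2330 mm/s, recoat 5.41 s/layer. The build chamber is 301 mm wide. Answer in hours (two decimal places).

Number of layers: 299 / 0.12 → 2492 (rounded up).
Per-layer scan distance = 2900 / 0.24 = 12083.3 mm.
Scan time per layer: 12083.3 / 2330 → 5.186 s.
Layer cycle = 5.186 + 5.41 = 10.596 s.
Total: 2492 × 10.596 s = 26405.232 s → 7.33 hours.

7.33 hours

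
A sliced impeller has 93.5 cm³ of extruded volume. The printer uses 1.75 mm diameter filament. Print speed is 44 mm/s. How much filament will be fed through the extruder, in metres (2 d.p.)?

38.87 m

Cross-section of 1.75 mm filament: π·(1.75/2)² = 2.4053 mm².
L = 93500 mm³ / 2.4053 mm² = 38872.49 mm, i.e. 38.87 m.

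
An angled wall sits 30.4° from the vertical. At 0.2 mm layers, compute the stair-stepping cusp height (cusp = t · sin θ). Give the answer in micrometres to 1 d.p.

101.2 μm

h_c = t·sin θ = 0.2 × 0.5060 = 0.1012 mm (101.2 μm).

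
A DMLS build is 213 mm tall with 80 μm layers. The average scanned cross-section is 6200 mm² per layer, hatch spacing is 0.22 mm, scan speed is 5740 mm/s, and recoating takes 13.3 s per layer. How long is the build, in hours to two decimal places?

13.47 hours

Layer count = ceil(213 / 0.08) = 2663.
Per-layer scan distance = 6200 / 0.22, so 28181.8 mm.
Per-layer scan time: 28181.8 / 5740 → 4.9097 s.
Layer cycle = 4.9097 + 13.3 = 18.2097 s.
Build time = 2663 × 18.2097 = 48492.4311 s = 13.47 hours.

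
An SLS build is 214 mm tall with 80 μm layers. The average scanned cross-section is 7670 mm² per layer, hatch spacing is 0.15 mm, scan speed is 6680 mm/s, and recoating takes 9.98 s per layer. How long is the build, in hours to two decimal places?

Layer count = ceil(214 / 0.08) = 2675.
Hatch length per layer: 7670 / 0.15 → 51133.3 mm.
Per-layer scan time = 51133.3 / 6680, so 7.6547 s.
Time per layer = 7.6547 + 9.98, so 17.6347 s.
2675 layers × 17.6347 s/layer = 47172.8225 s, i.e. 13.10 hours.

13.10 hours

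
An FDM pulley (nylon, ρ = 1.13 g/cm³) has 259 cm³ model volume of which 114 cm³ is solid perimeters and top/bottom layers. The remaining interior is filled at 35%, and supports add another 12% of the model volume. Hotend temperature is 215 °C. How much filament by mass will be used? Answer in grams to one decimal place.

221.3 g

Volume inside the shell = 259 − 114, so 145 cm³.
Infill deposited: 0.35 × 145 → 50.75 cm³.
Support: 0.12 × 259 → 31.08 cm³.
Total printed volume = 114 + 50.75 + 31.08 = 195.83 cm³.
Mass = 195.83 × 1.13 = 221.2879 g.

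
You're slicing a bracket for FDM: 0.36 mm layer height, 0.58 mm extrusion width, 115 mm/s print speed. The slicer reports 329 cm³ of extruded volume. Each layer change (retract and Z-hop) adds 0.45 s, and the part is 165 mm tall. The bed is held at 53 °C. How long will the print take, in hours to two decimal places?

3.86 hours

Bead cross-section = 0.36 × 0.58 = 0.2088 mm².
Path length: 329000 mm³ / 0.2088 mm² → 1575670.5 mm.
Print-move time = 1575670.5 / 115 = 13701.5 s.
Layers = ⌈165/0.36⌉ = 459.
Layer-change overhead = 459 × 0.45, so 206.55 s.
Altogether 13701.5 + 206.55 = 13908.05 s, i.e. 3.86 hours.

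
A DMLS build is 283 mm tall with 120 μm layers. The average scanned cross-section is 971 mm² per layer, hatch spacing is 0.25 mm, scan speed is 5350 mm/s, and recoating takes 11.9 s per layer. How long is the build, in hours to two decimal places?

8.27 hours

Layers = ⌈283/0.12⌉ = 2359.
Hatch length per layer = 971 / 0.25 = 3884 mm.
Scan time per layer = 3884 / 5350 = 0.726 s.
Time per layer = 0.726 + 11.9, so 12.626 s.
2359 layers × 12.626 s/layer = 29784.734 s, i.e. 8.27 hours.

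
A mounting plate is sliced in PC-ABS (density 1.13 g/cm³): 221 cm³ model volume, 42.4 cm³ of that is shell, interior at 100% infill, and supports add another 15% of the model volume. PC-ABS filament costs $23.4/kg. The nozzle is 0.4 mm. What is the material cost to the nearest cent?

Volume inside the shell = 221 − 42.4, so 178.6 cm³.
Deposited infill: 1.00 × 178.6 → 178.6 cm³.
Support = 0.15 × 221, so 33.15 cm³.
Deposited volume = 42.4 + 178.6 + 33.15, so 254.15 cm³.
Mass = 254.15 × 1.13 = 287.1895 g.
Cost = 287.1895 g / 1000 × $23.4/kg = $6.72.

$6.72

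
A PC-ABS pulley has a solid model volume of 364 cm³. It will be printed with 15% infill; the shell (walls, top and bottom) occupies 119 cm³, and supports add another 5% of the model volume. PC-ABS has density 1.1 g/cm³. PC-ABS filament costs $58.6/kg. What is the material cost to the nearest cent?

Infill region = 364 − 119, so 245 cm³.
Infill deposited: 0.15 × 245 → 36.75 cm³.
Support = 0.05 × 364 = 18.2 cm³.
Deposited volume = 119 + 36.75 + 18.2 = 173.95 cm³.
Mass = 173.95 × 1.1, so 191.345 g.
Cost = 191.345 g / 1000 × $58.6/kg = $11.21.

$11.21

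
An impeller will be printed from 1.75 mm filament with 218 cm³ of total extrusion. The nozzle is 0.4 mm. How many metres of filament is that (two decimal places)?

90.63 m

Filament cross-section = π × (1.75/2)² = 2.4053 mm².
L = 218000 mm³ / 2.4053 mm² = 90633.19 mm, i.e. 90.63 m.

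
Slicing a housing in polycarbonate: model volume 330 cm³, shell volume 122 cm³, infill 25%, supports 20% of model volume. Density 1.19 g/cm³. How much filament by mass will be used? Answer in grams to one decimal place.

Infill region = 330 − 122, so 208 cm³.
Infill deposited = 0.25 × 208 = 52 cm³.
Support = 0.20 × 330, so 66 cm³.
Total extruded = 122 + 52 + 66 = 240 cm³.
Mass: 240 × 1.19 → 285.6 g.

285.6 g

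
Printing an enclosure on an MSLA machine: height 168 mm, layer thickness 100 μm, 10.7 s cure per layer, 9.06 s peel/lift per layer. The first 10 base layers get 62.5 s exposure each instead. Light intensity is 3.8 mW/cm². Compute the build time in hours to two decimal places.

9.37 hours

Number of layers: 168 / 0.1 → 1680 (rounded up).
Burn-in layers = 10 × (62.5 + 9.06), so 715.6 s.
Regular layers = 1670 × (10.7 + 9.06), so 32999.2 s.
Total = 715.6 + 32999.2 = 33714.8 s = 9.37 hours.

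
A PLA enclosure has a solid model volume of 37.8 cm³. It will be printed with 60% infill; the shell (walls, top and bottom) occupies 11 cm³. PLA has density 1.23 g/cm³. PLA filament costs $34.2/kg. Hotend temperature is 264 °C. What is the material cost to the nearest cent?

Infill region: 37.8 − 11 → 26.8 cm³.
Deposited infill: 0.60 × 26.8 → 16.08 cm³.
Deposited volume = 11 + 16.08, so 27.08 cm³.
Mass = 27.08 × 1.23, so 33.3084 g.
At $34.2/kg: 33.3084/1000 × 34.2 = $1.14.

$1.14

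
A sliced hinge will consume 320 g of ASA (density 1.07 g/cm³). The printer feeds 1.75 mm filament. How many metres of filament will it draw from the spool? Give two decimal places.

Extruded volume: 320/1.07 = 299.0654 cm³ (299065.4 mm³).
A = π r² = π × 0.875² = 2.4053 mm².
Length = 299065.4 / 2.4053 = 124336.01 mm = 124.34 m.

124.34 m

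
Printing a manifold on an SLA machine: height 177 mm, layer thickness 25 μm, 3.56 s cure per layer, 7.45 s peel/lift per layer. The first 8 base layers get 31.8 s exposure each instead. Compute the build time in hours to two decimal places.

Layers = ⌈177/0.025⌉ = 7080.
Base layers: 8 × (31.8 + 7.45) → 314 s.
Regular layers: 7072 × (3.56 + 7.45) → 77862.72 s.
Total = 314 + 77862.72 = 78176.72 s = 21.72 hours.

21.72 hours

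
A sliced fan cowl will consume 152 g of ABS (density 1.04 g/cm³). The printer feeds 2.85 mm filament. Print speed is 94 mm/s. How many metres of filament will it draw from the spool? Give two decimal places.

Volume = 152 g / 1.04 g·cm⁻³ = 146.1538 cm³ = 146153.8 mm³.
Cross-section of 2.85 mm filament: π·(2.85/2)² = 6.3794 mm².
L = V/A = 146153.8/6.3794 = 22910.27 mm → 22.91 m.

22.91 m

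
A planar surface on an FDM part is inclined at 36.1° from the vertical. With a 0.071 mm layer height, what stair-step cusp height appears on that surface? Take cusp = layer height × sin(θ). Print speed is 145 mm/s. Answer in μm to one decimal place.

Cusp = layer height × sin(36.1°) = 0.071 × 0.5892 = 0.041833 mm = 41.8 μm.

41.8 μm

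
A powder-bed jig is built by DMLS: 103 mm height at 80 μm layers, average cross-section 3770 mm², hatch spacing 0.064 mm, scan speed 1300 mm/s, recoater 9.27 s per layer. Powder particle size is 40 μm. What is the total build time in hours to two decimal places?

Layer count = ceil(103 / 0.08) = 1288.
Scan path per layer: 3770 / 0.064 → 58906.3 mm.
Laser time per layer = 58906.3 / 1300, so 45.3125 s.
Layer cycle = 45.3125 + 9.27 = 54.5825 s.
1288 layers × 54.5825 s/layer = 70302.26 s, i.e. 19.53 hours.

19.53 hours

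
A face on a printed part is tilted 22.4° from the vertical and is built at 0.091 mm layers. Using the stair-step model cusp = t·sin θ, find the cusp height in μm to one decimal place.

sin(22.4°) = 0.3811, so cusp = 0.091 × 0.3811 = 0.03468 mm → 34.7 μm.

34.7 μm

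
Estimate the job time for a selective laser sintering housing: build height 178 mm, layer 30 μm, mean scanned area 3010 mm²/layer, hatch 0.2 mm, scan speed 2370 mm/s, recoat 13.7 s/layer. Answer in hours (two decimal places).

Layer count = ceil(178 / 0.03) = 5934.
Per-layer scan distance = 3010 / 0.2, so 15050 mm.
Per-layer scan time: 15050 / 2370 → 6.3502 s.
Time per layer: 6.3502 + 13.7 → 20.0502 s.
5934 layers × 20.0502 s/layer = 118977.8868 s, i.e. 33.05 hours.

33.05 hours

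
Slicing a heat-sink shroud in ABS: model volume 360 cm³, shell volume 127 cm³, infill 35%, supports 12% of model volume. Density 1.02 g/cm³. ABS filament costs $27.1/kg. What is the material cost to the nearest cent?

Infill region = 360 − 127, so 233 cm³.
Deposited infill = 0.35 × 233, so 81.55 cm³.
Support: 0.12 × 360 → 43.2 cm³.
Deposited volume = 127 + 81.55 + 43.2 = 251.75 cm³.
Mass: 251.75 × 1.02 → 256.785 g.
Cost = 256.785 g / 1000 × $27.1/kg = $6.96.

$6.96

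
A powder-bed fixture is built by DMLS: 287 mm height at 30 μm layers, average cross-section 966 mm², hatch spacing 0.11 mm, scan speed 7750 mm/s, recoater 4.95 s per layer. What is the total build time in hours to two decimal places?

Number of layers: 287 / 0.03 → 9567 (rounded up).
Per-layer scan distance = 966 / 0.11 = 8781.8 mm.
Laser time per layer = 8781.8 / 7750 = 1.1331 s.
Layer cycle: 1.1331 + 4.95 → 6.0831 s.
9567 layers × 6.0831 s/layer = 58197.0177 s, i.e. 16.17 hours.

16.17 hours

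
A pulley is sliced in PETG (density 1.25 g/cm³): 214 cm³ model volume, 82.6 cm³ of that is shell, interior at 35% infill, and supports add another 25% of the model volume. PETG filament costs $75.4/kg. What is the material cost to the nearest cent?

Interior volume: 214 − 82.6 → 131.4 cm³.
Deposited infill = 0.35 × 131.4, so 45.99 cm³.
Support = 0.25 × 214, so 53.5 cm³.
Total extruded: 82.6 + 45.99 + 53.5 → 182.09 cm³.
Mass = 182.09 × 1.25, so 227.6125 g.
Cost = 227.6125 g / 1000 × $75.4/kg = $17.16.

$17.16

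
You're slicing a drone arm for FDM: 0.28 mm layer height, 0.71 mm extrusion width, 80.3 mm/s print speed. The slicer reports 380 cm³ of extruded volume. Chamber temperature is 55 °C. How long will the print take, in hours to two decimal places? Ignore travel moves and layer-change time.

6.61 hours

Line area = 0.28 × 0.71, so 0.1988 mm².
Total extruded path = 380000/0.1988 = 1911468.8 mm.
Print-move time = 1911468.8 / 80.3 = 23804.1 s.
That's 23804.1 s → 6.61 hours.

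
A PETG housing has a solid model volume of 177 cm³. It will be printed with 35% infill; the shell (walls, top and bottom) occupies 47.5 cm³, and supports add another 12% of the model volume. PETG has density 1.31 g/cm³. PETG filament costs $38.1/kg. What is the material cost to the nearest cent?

Interior volume: 177 − 47.5 → 129.5 cm³.
Deposited infill = 0.35 × 129.5, so 45.325 cm³.
Support = 0.12 × 177, so 21.24 cm³.
Deposited volume: 47.5 + 45.325 + 21.24 → 114.065 cm³.
Mass: 114.065 × 1.31 → 149.42515 g.
At $38.1/kg: 149.42515/1000 × 38.1 = $5.69.

$5.69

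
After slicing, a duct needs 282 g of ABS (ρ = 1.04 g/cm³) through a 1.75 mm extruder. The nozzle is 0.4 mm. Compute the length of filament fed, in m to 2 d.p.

112.73 m

Extruded volume: 282/1.04 = 271.1538 cm³ (271153.8 mm³).
Cross-section of 1.75 mm filament: π·(1.75/2)² = 2.4053 mm².
L = V/A = 271153.8/2.4053 = 112731.8 mm → 112.73 m.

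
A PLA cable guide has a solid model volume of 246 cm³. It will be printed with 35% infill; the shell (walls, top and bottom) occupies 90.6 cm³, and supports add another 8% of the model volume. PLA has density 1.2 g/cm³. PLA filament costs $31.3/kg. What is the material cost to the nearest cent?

Volume inside the shell = 246 − 90.6, so 155.4 cm³.
Infill volume = 0.35 × 155.4 = 54.39 cm³.
Support: 0.08 × 246 → 19.68 cm³.
Deposited volume = 90.6 + 54.39 + 19.68 = 164.67 cm³.
Mass = 164.67 × 1.2, so 197.604 g.
Cost = 197.604 g / 1000 × $31.3/kg = $6.19.

$6.19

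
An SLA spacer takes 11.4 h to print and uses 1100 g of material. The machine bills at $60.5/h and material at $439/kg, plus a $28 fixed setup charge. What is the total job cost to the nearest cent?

$1200.60

Machine-time cost = 60.5 × 11.4, so $689.70.
Feedstock cost: 439 × 1100/1000 → $482.90.
Adding setup: 689.70 + 482.90 + 28 → $1200.60.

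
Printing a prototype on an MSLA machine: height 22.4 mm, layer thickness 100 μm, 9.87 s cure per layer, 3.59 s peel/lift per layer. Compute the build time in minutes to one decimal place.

Layer count = ceil(22.4 / 0.1) = 224.
Per-layer time = 9.87 + 3.59, so 13.46 s.
Build time: 224 × 13.46 s = 3015.04 s, i.e. 50.3 minutes.

50.3 minutes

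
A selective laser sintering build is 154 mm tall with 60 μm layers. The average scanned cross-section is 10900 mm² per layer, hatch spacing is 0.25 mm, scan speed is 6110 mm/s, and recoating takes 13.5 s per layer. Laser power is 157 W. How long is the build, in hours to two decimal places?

14.71 hours

Layer count = ceil(154 / 0.06) = 2567.
Scan path per layer = 10900 / 0.25, so 43600 mm.
Per-layer scan time: 43600 / 6110 → 7.1358 s.
Layer cycle = 7.1358 + 13.5, so 20.6358 s.
2567 layers × 20.6358 s/layer = 52972.0986 s, i.e. 14.71 hours.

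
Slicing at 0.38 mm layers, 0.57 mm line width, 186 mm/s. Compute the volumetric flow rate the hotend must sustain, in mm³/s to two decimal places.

Extrusion cross-section: 0.38 × 0.57 → 0.2166 mm².
Q = v·A = 186 × 0.2166 = 40.29 mm³/s.

40.29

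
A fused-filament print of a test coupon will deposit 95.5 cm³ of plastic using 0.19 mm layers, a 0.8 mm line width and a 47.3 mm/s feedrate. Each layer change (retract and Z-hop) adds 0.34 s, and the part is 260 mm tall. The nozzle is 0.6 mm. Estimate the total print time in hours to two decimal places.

3.82 hours

Bead cross-section: 0.19 × 0.8 → 0.152 mm².
Path length: 95500 mm³ / 0.152 mm² → 628289.5 mm.
Time extruding: 628289.5 / 47.3 → 13283.1 s.
Layers = ⌈260/0.19⌉ = 1369.
Layer-change overhead: 1369 × 0.34 → 465.46 s.
Total = 13283.1 + 465.46 = 13748.56 s = 3.82 hours.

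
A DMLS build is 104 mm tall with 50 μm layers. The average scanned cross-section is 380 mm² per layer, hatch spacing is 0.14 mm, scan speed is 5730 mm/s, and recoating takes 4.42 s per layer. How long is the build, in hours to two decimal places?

Layer count = ceil(104 / 0.05) = 2080.
Per-layer scan distance: 380 / 0.14 → 2714.3 mm.
Laser time per layer = 2714.3 / 5730, so 0.4737 s.
Layer cycle = 0.4737 + 4.42, so 4.8937 s.
Build time = 2080 × 4.8937 = 10178.896 s = 2.83 hours.

2.83 hours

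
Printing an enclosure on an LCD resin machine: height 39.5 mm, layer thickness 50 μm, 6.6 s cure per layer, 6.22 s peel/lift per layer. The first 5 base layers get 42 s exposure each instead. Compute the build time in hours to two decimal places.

2.86 hours

Layers = ⌈39.5/0.05⌉ = 790.
Bottom layers = 5 × (42 + 6.22) = 241.1 s.
Remaining layers: 785 × (6.6 + 6.22) → 10063.7 s.
Sum: 241.1 + 10063.7 = 10304.8 s → 2.86 hours.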